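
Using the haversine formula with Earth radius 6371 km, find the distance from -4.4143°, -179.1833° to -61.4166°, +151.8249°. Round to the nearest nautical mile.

Δλ = 151.8249 − -179.1833 = 331.0082°; wrapped into (−180°, 180°]: -28.9918°.
Δφ = -61.4166 − -4.4143 = -57.0023°.
a = sin²(Δφ/2) + cos φ₁ · cos φ₂ · sin²(Δλ/2) = 0.257585.
c = 2·atan2(√a, √(1−a)) = 1.06463 rad → d = 6371·c ≈ 6782.74 km ≈ 3662.39 nmi.

3662 nmi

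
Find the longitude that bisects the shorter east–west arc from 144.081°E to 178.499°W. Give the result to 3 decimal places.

162.791°E

Signed shortest Δλ from +144.081° to -178.499° is +37.420°.
Midpoint longitude = +144.081° + (+37.420°)/2 = +144.081° + 18.710° = +162.791°.
(The naïve average (+144.081 + -178.499)/2 = -17.209° is on the wrong side of the globe.)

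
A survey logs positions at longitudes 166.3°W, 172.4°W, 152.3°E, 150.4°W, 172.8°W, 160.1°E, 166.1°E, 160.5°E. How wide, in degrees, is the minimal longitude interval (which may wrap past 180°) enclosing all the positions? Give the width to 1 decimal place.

57.3°

Sort the longitudes: -172.8°, -172.4°, -166.3°, -150.4°, +152.3°, +160.1°, +160.5°, +166.1°.
Eastward gaps between consecutive values (wrapping around): 0.4°, 6.1°, 15.9°, 302.7°, 7.8°, 0.4°, 5.6°, 21.1°.
Largest gap = 302.7° ⇒ minimal covering band is its complement: 360° − 302.7° = 57.3°.
Band runs from +152.3° eastward to -150.4°, crossing the antimeridian.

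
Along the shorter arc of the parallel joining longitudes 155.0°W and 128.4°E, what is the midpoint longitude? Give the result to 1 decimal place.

Signed shortest Δλ from -155.0° to +128.4° is -76.6°.
Midpoint longitude = -155.0° + (-76.6°)/2 = -155.0° − 38.3° = -193.3°.
Normalise into (−180°, 180°]: +166.7°.
(The naïve average (-155.0 + +128.4)/2 = -13.3° is on the wrong side of the globe.)

166.7°E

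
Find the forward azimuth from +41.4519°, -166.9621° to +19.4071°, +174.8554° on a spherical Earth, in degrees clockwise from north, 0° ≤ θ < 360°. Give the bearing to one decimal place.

Δλ = 174.8554 − -166.9621 = 341.8175°; wrapped into (−180°, 180°]: -18.1825°.
θ = atan2( sin Δλ · cos φ₂ , cos φ₁ · sin φ₂ − sin φ₁ · cos φ₂ · cos Δλ )
  = atan2(-0.29431, -0.34415) = -139.464° → normalised to [0°, 360°): 220.536°.

220.5°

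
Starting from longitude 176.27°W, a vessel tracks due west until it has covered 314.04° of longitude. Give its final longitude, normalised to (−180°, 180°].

Start at -176.27°; shift −314.04° → -490.31°.
-490.31° lies outside (−180°, 180°]; add 360° → -130.31°.

130.31°W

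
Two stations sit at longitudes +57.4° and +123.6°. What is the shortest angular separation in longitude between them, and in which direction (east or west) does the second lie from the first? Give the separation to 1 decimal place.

66.2° east

Raw difference: 123.6 − 57.4 = 66.2°.
Normalise into (−180°, 180°]: 66.2° stays 66.2°.
Positive ⇒ the second point lies to the east; separation 66.2°.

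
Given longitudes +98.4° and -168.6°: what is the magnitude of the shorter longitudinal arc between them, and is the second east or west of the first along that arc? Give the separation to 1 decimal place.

Raw difference: -168.6 − 98.4 = -267.0°.
Normalise into (−180°, 180°]: -267.0° + 360° = 93.0°.
Positive ⇒ the second point lies to the east; separation 93.0°.

93.0° east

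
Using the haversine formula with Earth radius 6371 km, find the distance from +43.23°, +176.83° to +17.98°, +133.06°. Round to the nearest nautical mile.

2679 nmi

Δλ = 133.06 − 176.83 = -43.77°.
Δφ = 17.98 − 43.23 = -25.25°.
a = sin²(Δφ/2) + cos φ₁ · cos φ₂ · sin²(Δλ/2) = 0.144061.
c = 2·atan2(√a, √(1−a)) = 0.77863 rad → d = 6371·c ≈ 4960.63 km ≈ 2678.53 nmi.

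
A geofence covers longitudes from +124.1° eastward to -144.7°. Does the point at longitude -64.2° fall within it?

Band width going east from +124.1° to -144.7°: ((-144.7 − 124.1) mod 360) = 91.2°.
Offset of -64.2° east of the west edge: ((-64.2 − 124.1) mod 360) = 171.7°.
171.7° > 91.2° ⇒ outside.

No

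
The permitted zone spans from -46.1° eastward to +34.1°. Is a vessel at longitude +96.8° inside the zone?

Band width going east from -46.1° to +34.1°: ((34.1 − -46.1) mod 360) = 80.2°.
Offset of +96.8° east of the west edge: ((96.8 − -46.1) mod 360) = 142.9°.
142.9° > 80.2° ⇒ outside.

No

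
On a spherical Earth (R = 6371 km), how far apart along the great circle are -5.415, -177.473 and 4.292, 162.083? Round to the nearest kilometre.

Δλ = 162.083 − -177.473 = 339.556°; wrapped into (−180°, 180°]: -20.444°.
Δφ = 4.292 − -5.415 = 9.707°.
a = sin²(Δφ/2) + cos φ₁ · cos φ₂ · sin²(Δλ/2) = 0.038423.
c = 2·atan2(√a, √(1−a)) = 0.39459 rad → d = 6371·c ≈ 2513.94 km.

2514 km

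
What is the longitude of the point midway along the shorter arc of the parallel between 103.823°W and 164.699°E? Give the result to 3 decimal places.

149.562°W

Signed shortest Δλ from -103.823° to +164.699° is -91.478°.
Midpoint longitude = -103.823° + (-91.478°)/2 = -103.823° − 45.739° = -149.562°.
(The naïve average (-103.823 + +164.699)/2 = 30.438° is on the wrong side of the globe.)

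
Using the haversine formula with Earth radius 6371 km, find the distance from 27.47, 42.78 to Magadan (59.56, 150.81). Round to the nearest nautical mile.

Δλ = 150.81 − 42.78 = 108.03°.
Δφ = 59.56 − 27.47 = 32.09°.
a = sin²(Δφ/2) + cos φ₁ · cos φ₂ · sin²(Δλ/2) = 0.370715.
c = 2·atan2(√a, √(1−a)) = 1.30926 rad → d = 6371·c ≈ 8341.27 km ≈ 4503.92 nmi.

4504 nmi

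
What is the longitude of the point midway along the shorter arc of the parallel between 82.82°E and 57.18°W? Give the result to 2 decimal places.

Signed shortest Δλ from +82.82° to -57.18° is -140.00°.
Midpoint longitude = +82.82° + (-140.00°)/2 = +82.82° − 70.00° = +12.82°.

12.82°E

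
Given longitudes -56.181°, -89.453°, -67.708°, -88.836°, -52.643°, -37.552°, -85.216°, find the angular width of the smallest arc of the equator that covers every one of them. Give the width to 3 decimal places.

Sort the longitudes: -89.453°, -88.836°, -85.216°, -67.708°, -56.181°, -52.643°, -37.552°.
Eastward gaps between consecutive values (wrapping around): 0.617°, 3.620°, 17.508°, 11.527°, 3.538°, 15.091°, 308.099°.
Largest gap = 308.099° ⇒ minimal covering band is its complement: 360° − 308.099° = 51.901°.
Band runs from -89.453° eastward to -37.552°.

51.901°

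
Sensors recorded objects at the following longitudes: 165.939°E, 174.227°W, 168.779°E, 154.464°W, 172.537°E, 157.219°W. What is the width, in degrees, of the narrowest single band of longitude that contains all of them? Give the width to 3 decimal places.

39.597°

Sort the longitudes: -174.227°, -157.219°, -154.464°, +165.939°, +168.779°, +172.537°.
Eastward gaps between consecutive values (wrapping around): 17.008°, 2.755°, 320.403°, 2.840°, 3.758°, 13.236°.
Largest gap = 320.403° ⇒ minimal covering band is its complement: 360° − 320.403° = 39.597°.
Band runs from +165.939° eastward to -154.464°, crossing the antimeridian.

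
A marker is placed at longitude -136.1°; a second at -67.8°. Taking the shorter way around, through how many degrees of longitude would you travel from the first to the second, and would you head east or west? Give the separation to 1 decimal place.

Raw difference: -67.8 − -136.1 = 68.3°.
Normalise into (−180°, 180°]: 68.3° stays 68.3°.
Positive ⇒ the second point lies to the east; separation 68.3°.

68.3° east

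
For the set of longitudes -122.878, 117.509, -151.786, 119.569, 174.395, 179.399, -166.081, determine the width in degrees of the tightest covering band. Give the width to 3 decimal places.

119.613°

Sort the longitudes: -166.081°, -151.786°, -122.878°, +117.509°, +119.569°, +174.395°, +179.399°.
Eastward gaps between consecutive values (wrapping around): 14.295°, 28.908°, 240.387°, 2.060°, 54.826°, 5.004°, 14.520°.
Largest gap = 240.387° ⇒ minimal covering band is its complement: 360° − 240.387° = 119.613°.
Band runs from +117.509° eastward to -122.878°, crossing the antimeridian.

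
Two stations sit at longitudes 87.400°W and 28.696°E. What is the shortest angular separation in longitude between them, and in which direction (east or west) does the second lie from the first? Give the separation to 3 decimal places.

116.096° east

Raw difference: 28.696 − -87.400 = 116.096°.
Normalise into (−180°, 180°]: 116.096° stays 116.096°.
Positive ⇒ the second point lies to the east; separation 116.096°.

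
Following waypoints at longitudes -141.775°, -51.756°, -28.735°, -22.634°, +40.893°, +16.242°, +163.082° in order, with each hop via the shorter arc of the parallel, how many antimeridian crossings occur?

0

Leg 1: -141.775° → -51.756°, shortest Δλ = 90.019° (east) — does not cross 180°.
Leg 2: -51.756° → -28.735°, shortest Δλ = 23.021° (east) — does not cross 180°.
Leg 3: -28.735° → -22.634°, shortest Δλ = 6.101° (east) — does not cross 180°.
Leg 4: -22.634° → +40.893°, shortest Δλ = 63.527° (east) — does not cross 180°.
Leg 5: +40.893° → +16.242°, shortest Δλ = -24.651° (west) — does not cross 180°.
Leg 6: +16.242° → +163.082°, shortest Δλ = 146.84° (east) — does not cross 180°.
Total crossings: 0.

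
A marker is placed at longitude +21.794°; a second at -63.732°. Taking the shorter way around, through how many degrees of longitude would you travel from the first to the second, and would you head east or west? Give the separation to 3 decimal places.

85.526° west

Raw difference: -63.732 − 21.794 = -85.526°.
Normalise into (−180°, 180°]: -85.526° stays -85.526°.
Negative ⇒ the second point lies to the west; separation 85.526°.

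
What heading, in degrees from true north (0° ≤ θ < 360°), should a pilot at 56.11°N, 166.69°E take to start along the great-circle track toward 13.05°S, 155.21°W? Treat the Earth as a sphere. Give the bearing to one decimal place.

Δλ = -155.21 − 166.69 = -321.90°; wrapped into (−180°, 180°]: 38.10°.
θ = atan2( sin Δλ · cos φ₂ , cos φ₁ · sin φ₂ − sin φ₁ · cos φ₂ · cos Δλ )
  = atan2(0.60110, -0.76228) = 141.742° → normalised to [0°, 360°): 141.742°.

141.7°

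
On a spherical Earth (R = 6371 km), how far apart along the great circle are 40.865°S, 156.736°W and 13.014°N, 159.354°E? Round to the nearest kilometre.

7500 km

Δλ = 159.354 − -156.736 = 316.090°; wrapped into (−180°, 180°]: -43.910°.
Δφ = 13.014 − -40.865 = 53.879°.
a = sin²(Δφ/2) + cos φ₁ · cos φ₂ · sin²(Δλ/2) = 0.308251.
c = 2·atan2(√a, √(1−a)) = 1.17722 rad → d = 6371·c ≈ 7500.04 km.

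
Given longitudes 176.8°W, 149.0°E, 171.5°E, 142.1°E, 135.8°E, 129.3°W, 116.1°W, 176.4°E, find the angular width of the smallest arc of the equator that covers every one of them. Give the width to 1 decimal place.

108.1°

Sort the longitudes: -176.8°, -129.3°, -116.1°, +135.8°, +142.1°, +149.0°, +171.5°, +176.4°.
Eastward gaps between consecutive values (wrapping around): 47.5°, 13.2°, 251.9°, 6.3°, 6.9°, 22.5°, 4.9°, 6.8°.
Largest gap = 251.9° ⇒ minimal covering band is its complement: 360° − 251.9° = 108.1°.
Band runs from +135.8° eastward to -116.1°, crossing the antimeridian.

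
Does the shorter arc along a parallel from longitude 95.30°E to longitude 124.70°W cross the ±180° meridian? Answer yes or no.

Yes

Naïve |-124.70 − 95.30| = 220.0° > 180°, so the shorter arc goes the other way round — across 180°.
Signed shortest Δλ = ((-124.70 − 95.30 + 180) mod 360) − 180 = 140.0°.
Going east by 140.0° from +95.30° passes through 180° before reaching -124.70°.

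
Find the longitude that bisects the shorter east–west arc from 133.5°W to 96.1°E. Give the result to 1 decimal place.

Signed shortest Δλ from -133.5° to +96.1° is -130.4°.
Midpoint longitude = -133.5° + (-130.4°)/2 = -133.5° − 65.2° = -198.7°.
Normalise into (−180°, 180°]: +161.3°.
(The naïve average (-133.5 + +96.1)/2 = -18.7° is on the wrong side of the globe.)

161.3°E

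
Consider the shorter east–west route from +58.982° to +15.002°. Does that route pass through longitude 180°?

No

Signed shortest Δλ = ((15.002 − 58.982 + 180) mod 360) − 180 = -43.98°.
Going west by 43.98° from +58.982° reaches +15.002° without touching 180°.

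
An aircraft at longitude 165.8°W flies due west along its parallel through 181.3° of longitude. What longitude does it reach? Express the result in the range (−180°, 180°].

12.9°E

Start at -165.8°; shift −181.3° → -347.1°.
-347.1° lies outside (−180°, 180°]; add 360° → +12.9°.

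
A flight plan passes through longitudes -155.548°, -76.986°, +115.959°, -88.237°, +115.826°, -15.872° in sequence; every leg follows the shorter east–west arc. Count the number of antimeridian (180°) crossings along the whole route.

Leg 1: -155.548° → -76.986°, shortest Δλ = 78.562° (east) — does not cross 180°.
Leg 2: -76.986° → +115.959°, shortest Δλ = -167.055° (west) — crosses 180°.
Leg 3: +115.959° → -88.237°, shortest Δλ = 155.804° (east) — crosses 180°.
Leg 4: -88.237° → +115.826°, shortest Δλ = -155.937° (west) — crosses 180°.
Leg 5: +115.826° → -15.872°, shortest Δλ = -131.698° (west) — does not cross 180°.
Total crossings: 3.

3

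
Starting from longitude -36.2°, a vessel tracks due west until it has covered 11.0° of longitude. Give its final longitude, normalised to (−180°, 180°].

Start at -36.2°; shift −11.0° → -47.2°.
-47.2° already lies in (−180°, 180°].

-47.2°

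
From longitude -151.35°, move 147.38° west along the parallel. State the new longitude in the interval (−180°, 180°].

Start at -151.35°; shift −147.38° → -298.73°.
-298.73° lies outside (−180°, 180°]; add 360° → +61.27°.

+61.27°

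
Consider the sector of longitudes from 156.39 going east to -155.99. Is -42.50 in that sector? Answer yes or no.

Band width going east from +156.39° to -155.99°: ((-155.99 − 156.39) mod 360) = 47.62°.
Offset of -42.50° east of the west edge: ((-42.50 − 156.39) mod 360) = 161.11°.
161.11° > 47.62° ⇒ outside.

No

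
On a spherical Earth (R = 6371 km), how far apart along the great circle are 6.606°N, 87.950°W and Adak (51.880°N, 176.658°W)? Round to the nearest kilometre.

9342 km

Δλ = -176.658 − -87.950 = -88.708°.
Δφ = 51.880 − 6.606 = 45.274°.
a = sin²(Δφ/2) + cos φ₁ · cos φ₂ · sin²(Δλ/2) = 0.447834.
c = 2·atan2(√a, √(1−a)) = 1.46627 rad → d = 6371·c ≈ 9341.63 km.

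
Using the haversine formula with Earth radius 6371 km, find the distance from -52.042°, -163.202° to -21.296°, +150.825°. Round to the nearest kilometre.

5203 km

Δλ = 150.825 − -163.202 = 314.027°; wrapped into (−180°, 180°]: -45.973°.
Δφ = -21.296 − -52.042 = 30.746°.
a = sin²(Δφ/2) + cos φ₁ · cos φ₂ · sin²(Δλ/2) = 0.157675.
c = 2·atan2(√a, √(1−a)) = 0.81667 rad → d = 6371·c ≈ 5203.02 km.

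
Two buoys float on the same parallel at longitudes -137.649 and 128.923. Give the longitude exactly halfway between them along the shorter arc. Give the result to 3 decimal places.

+175.637°

Signed shortest Δλ from -137.649° to +128.923° is -93.428°.
Midpoint longitude = -137.649° + (-93.428°)/2 = -137.649° − 46.714° = -184.363°.
Normalise into (−180°, 180°]: +175.637°.
(The naïve average (-137.649 + +128.923)/2 = -4.363° is on the wrong side of the globe.)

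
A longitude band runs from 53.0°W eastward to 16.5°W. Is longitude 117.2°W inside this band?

Band width going east from -53.0° to -16.5°: ((-16.5 − -53.0) mod 360) = 36.5°.
Offset of -117.2° east of the west edge: ((-117.2 − -53.0) mod 360) = 295.8°.
295.8° > 36.5° ⇒ outside.

No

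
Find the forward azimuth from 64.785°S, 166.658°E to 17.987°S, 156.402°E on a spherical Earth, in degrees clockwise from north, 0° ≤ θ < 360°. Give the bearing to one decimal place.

346.7°

Δλ = 156.402 − 166.658 = -10.256°.
θ = atan2( sin Δλ · cos φ₂ , cos φ₁ · sin φ₂ − sin φ₁ · cos φ₂ · cos Δλ )
  = atan2(-0.16934, 0.71520) = -13.321° → normalised to [0°, 360°): 346.679°.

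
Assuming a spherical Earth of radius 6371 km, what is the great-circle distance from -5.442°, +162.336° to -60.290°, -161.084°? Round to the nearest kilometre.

Δλ = -161.084 − 162.336 = -323.420°; wrapped into (−180°, 180°]: 36.580°.
Δφ = -60.290 − -5.442 = -54.848°.
a = sin²(Δφ/2) + cos φ₁ · cos φ₂ · sin²(Δλ/2) = 0.260718.
c = 2·atan2(√a, √(1−a)) = 1.07178 rad → d = 6371·c ≈ 6828.29 km.

6828 km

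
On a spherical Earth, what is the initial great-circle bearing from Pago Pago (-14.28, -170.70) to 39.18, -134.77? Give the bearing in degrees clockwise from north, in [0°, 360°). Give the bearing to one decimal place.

Δλ = -134.77 − -170.70 = 35.93°.
θ = atan2( sin Δλ · cos φ₂ , cos φ₁ · sin φ₂ − sin φ₁ · cos φ₂ · cos Δλ )
  = atan2(0.45486, 0.76706) = 30.668° → normalised to [0°, 360°): 30.668°.

30.7°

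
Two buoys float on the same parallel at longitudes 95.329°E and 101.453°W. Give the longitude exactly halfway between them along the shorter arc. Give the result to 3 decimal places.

176.938°E

Signed shortest Δλ from +95.329° to -101.453° is +163.218°.
Midpoint longitude = +95.329° + (+163.218°)/2 = +95.329° + 81.609° = +176.938°.
(The naïve average (+95.329 + -101.453)/2 = -3.062° is on the wrong side of the globe.)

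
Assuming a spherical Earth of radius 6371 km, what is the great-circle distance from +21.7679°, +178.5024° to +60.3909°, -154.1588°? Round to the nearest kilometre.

4794 km

Δλ = -154.1588 − 178.5024 = -332.6612°; wrapped into (−180°, 180°]: 27.3388°.
Δφ = 60.3909 − 21.7679 = 38.6230°.
a = sin²(Δφ/2) + cos φ₁ · cos φ₂ · sin²(Δλ/2) = 0.134990.
c = 2·atan2(√a, √(1−a)) = 0.75245 rad → d = 6371·c ≈ 4793.83 km.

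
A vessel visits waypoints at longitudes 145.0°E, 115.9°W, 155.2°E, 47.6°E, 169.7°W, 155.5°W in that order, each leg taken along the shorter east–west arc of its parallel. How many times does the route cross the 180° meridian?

Leg 1: +145.0° → -115.9°, shortest Δλ = 99.1° (east) — crosses 180°.
Leg 2: -115.9° → +155.2°, shortest Δλ = -88.9° (west) — crosses 180°.
Leg 3: +155.2° → +47.6°, shortest Δλ = -107.6° (west) — does not cross 180°.
Leg 4: +47.6° → -169.7°, shortest Δλ = 142.7° (east) — crosses 180°.
Leg 5: -169.7° → -155.5°, shortest Δλ = 14.2° (east) — does not cross 180°.
Total crossings: 3.

3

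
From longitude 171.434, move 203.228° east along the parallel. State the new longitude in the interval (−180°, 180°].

+14.662°

Start at +171.434°; shift +203.228° → +374.662°.
+374.662° lies outside (−180°, 180°]; subtract 360° → +14.662°.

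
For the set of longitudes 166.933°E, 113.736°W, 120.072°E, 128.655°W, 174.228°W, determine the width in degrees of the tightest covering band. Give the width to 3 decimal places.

Sort the longitudes: -174.228°, -128.655°, -113.736°, +120.072°, +166.933°.
Eastward gaps between consecutive values (wrapping around): 45.573°, 14.919°, 233.808°, 46.861°, 18.839°.
Largest gap = 233.808° ⇒ minimal covering band is its complement: 360° − 233.808° = 126.192°.
Band runs from +120.072° eastward to -113.736°, crossing the antimeridian.

126.192°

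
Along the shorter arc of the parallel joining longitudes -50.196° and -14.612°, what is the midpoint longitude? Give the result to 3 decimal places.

-32.404°

Signed shortest Δλ from -50.196° to -14.612° is +35.584°.
Midpoint longitude = -50.196° + (+35.584°)/2 = -50.196° + 17.792° = -32.404°.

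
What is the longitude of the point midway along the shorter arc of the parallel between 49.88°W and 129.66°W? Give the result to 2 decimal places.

89.77°W

Signed shortest Δλ from -49.88° to -129.66° is -79.78°.
Midpoint longitude = -49.88° + (-79.78°)/2 = -49.88° − 39.89° = -89.77°.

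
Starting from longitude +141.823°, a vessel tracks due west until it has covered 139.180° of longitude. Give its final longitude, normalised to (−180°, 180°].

Start at +141.823°; shift −139.180° → +2.643°.
+2.643° already lies in (−180°, 180°].

+2.643°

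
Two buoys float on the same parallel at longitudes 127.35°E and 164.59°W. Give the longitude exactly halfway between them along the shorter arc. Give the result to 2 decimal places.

Signed shortest Δλ from +127.35° to -164.59° is +68.06°.
Midpoint longitude = +127.35° + (+68.06°)/2 = +127.35° + 34.03° = +161.38°.
(The naïve average (+127.35 + -164.59)/2 = -18.62° is on the wrong side of the globe.)

161.38°E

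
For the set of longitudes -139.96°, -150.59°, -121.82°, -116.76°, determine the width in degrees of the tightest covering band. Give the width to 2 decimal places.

33.83°

Sort the longitudes: -150.59°, -139.96°, -121.82°, -116.76°.
Eastward gaps between consecutive values (wrapping around): 10.63°, 18.14°, 5.06°, 326.17°.
Largest gap = 326.17° ⇒ minimal covering band is its complement: 360° − 326.17° = 33.83°.
Band runs from -150.59° eastward to -116.76°.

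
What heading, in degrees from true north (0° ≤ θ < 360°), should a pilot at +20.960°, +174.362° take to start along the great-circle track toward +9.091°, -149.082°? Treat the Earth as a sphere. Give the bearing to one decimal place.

103.0°

Δλ = -149.082 − 174.362 = -323.444°; wrapped into (−180°, 180°]: 36.556°.
θ = atan2( sin Δλ · cos φ₂ , cos φ₁ · sin φ₂ − sin φ₁ · cos φ₂ · cos Δλ )
  = atan2(0.58813, -0.13619) = 103.038° → normalised to [0°, 360°): 103.038°.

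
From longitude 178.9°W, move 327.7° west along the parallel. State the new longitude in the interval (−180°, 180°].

146.6°W

Start at -178.9°; shift −327.7° → -506.6°.
-506.6° lies outside (−180°, 180°]; add 360° → -146.6°.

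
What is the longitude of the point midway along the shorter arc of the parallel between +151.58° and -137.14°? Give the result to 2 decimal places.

-172.78°

Signed shortest Δλ from +151.58° to -137.14° is +71.28°.
Midpoint longitude = +151.58° + (+71.28°)/2 = +151.58° + 35.64° = +187.22°.
Normalise into (−180°, 180°]: -172.78°.
(The naïve average (+151.58 + -137.14)/2 = 7.22° is on the wrong side of the globe.)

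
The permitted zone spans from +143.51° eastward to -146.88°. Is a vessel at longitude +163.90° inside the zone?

Yes

Band width going east from +143.51° to -146.88°: ((-146.88 − 143.51) mod 360) = 69.61°.
Offset of +163.90° east of the west edge: ((163.90 − 143.51) mod 360) = 20.39°.
20.39° ≤ 69.61° ⇒ inside.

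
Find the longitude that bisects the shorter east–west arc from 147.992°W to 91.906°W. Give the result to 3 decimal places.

119.949°W

Signed shortest Δλ from -147.992° to -91.906° is +56.086°.
Midpoint longitude = -147.992° + (+56.086°)/2 = -147.992° + 28.043° = -119.949°.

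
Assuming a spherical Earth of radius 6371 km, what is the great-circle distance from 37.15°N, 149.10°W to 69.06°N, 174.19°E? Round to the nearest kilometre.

Δλ = 174.19 − -149.10 = 323.29°; wrapped into (−180°, 180°]: -36.71°.
Δφ = 69.06 − 37.15 = 31.91°.
a = sin²(Δφ/2) + cos φ₁ · cos φ₂ · sin²(Δλ/2) = 0.103808.
c = 2·atan2(√a, √(1−a)) = 0.65609 rad → d = 6371·c ≈ 4179.95 km.

4180 km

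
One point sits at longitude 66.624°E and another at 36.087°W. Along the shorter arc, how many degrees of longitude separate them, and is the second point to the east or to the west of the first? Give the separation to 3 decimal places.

Raw difference: -36.087 − 66.624 = -102.711°.
Normalise into (−180°, 180°]: -102.711° stays -102.711°.
Negative ⇒ the second point lies to the west; separation 102.711°.

102.711° west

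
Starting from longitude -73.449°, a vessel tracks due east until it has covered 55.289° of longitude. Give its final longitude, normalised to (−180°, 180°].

Start at -73.449°; shift +55.289° → -18.160°.
-18.160° already lies in (−180°, 180°].

-18.160°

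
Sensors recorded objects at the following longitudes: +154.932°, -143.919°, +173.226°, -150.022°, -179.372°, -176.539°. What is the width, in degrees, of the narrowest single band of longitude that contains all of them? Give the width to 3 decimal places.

Sort the longitudes: -179.372°, -176.539°, -150.022°, -143.919°, +154.932°, +173.226°.
Eastward gaps between consecutive values (wrapping around): 2.833°, 26.517°, 6.103°, 298.851°, 18.294°, 7.402°.
Largest gap = 298.851° ⇒ minimal covering band is its complement: 360° − 298.851° = 61.149°.
Band runs from +154.932° eastward to -143.919°, crossing the antimeridian.

61.149°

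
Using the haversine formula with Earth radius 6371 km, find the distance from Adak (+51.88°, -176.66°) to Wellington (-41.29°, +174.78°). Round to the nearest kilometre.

10393 km

Δλ = 174.78 − -176.66 = 351.44°; wrapped into (−180°, 180°]: -8.56°.
Δφ = -41.29 − 51.88 = -93.17°.
a = sin²(Δφ/2) + cos φ₁ · cos φ₂ · sin²(Δλ/2) = 0.530233.
c = 2·atan2(√a, √(1−a)) = 1.63130 rad → d = 6371·c ≈ 10393.00 km.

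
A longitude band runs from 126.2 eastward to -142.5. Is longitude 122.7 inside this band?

Band width going east from +126.2° to -142.5°: ((-142.5 − 126.2) mod 360) = 91.3°.
Offset of +122.7° east of the west edge: ((122.7 − 126.2) mod 360) = 356.5°.
356.5° > 91.3° ⇒ outside.

No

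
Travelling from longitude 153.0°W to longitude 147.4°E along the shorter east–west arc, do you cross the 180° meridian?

Yes

Naïve |147.4 − -153.0| = 300.4° > 180°, so the shorter arc goes the other way round — across 180°.
Signed shortest Δλ = ((147.4 − -153.0 + 180) mod 360) − 180 = -59.6°.
Going west by 59.6° from -153.0° passes through 180° before reaching +147.4°.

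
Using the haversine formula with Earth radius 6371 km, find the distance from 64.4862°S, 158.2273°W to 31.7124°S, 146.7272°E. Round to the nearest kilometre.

5206 km

Δλ = 146.7272 − -158.2273 = 304.9545°; wrapped into (−180°, 180°]: -55.0455°.
Δφ = -31.7124 − -64.4862 = 32.7738°.
a = sin²(Δφ/2) + cos φ₁ · cos φ₂ · sin²(Δλ/2) = 0.157837.
c = 2·atan2(√a, √(1−a)) = 0.81712 rad → d = 6371·c ≈ 5205.86 km.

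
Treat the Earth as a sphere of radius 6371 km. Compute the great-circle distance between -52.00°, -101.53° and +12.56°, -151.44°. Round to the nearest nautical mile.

4656 nmi

Δλ = -151.44 − -101.53 = -49.91°.
Δφ = 12.56 − -52.00 = 64.56°.
a = sin²(Δφ/2) + cos φ₁ · cos φ₂ · sin²(Δλ/2) = 0.392185.
c = 2·atan2(√a, √(1−a)) = 1.35346 rad → d = 6371·c ≈ 8622.89 km ≈ 4655.99 nmi.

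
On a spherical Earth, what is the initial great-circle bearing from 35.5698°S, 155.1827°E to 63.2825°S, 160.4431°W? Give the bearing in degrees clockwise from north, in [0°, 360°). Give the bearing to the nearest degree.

150°

Δλ = -160.4431 − 155.1827 = -315.6258°; wrapped into (−180°, 180°]: 44.3742°.
θ = atan2( sin Δλ · cos φ₂ , cos φ₁ · sin φ₂ − sin φ₁ · cos φ₂ · cos Δλ )
  = atan2(0.31442, -0.53963) = 149.772° → normalised to [0°, 360°): 149.772°.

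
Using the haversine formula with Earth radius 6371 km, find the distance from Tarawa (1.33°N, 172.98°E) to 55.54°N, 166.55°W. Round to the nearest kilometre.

6304 km

Δλ = -166.55 − 172.98 = -339.53°; wrapped into (−180°, 180°]: 20.47°.
Δφ = 55.54 − 1.33 = 54.21°.
a = sin²(Δφ/2) + cos φ₁ · cos φ₂ · sin²(Δλ/2) = 0.225452.
c = 2·atan2(√a, √(1−a)) = 0.98951 rad → d = 6371·c ≈ 6304.19 km.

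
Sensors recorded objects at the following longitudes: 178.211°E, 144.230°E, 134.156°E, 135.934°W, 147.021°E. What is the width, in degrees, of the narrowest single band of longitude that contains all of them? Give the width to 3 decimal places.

Sort the longitudes: -135.934°, +134.156°, +144.230°, +147.021°, +178.211°.
Eastward gaps between consecutive values (wrapping around): 270.090°, 10.074°, 2.791°, 31.190°, 45.855°.
Largest gap = 270.090° ⇒ minimal covering band is its complement: 360° − 270.090° = 89.910°.
Band runs from +134.156° eastward to -135.934°, crossing the antimeridian.

89.910°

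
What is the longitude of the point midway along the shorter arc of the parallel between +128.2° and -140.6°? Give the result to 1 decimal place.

+173.8°

Signed shortest Δλ from +128.2° to -140.6° is +91.2°.
Midpoint longitude = +128.2° + (+91.2°)/2 = +128.2° + 45.6° = +173.8°.
(The naïve average (+128.2 + -140.6)/2 = -6.2° is on the wrong side of the globe.)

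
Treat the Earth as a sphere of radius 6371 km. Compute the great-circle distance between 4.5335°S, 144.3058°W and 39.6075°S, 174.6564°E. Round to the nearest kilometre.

5668 km

Δλ = 174.6564 − -144.3058 = 318.9622°; wrapped into (−180°, 180°]: -41.0378°.
Δφ = -39.6075 − -4.5335 = -35.0740°.
a = sin²(Δφ/2) + cos φ₁ · cos φ₂ · sin²(Δλ/2) = 0.185155.
c = 2·atan2(√a, √(1−a)) = 0.88964 rad → d = 6371·c ≈ 5667.91 km.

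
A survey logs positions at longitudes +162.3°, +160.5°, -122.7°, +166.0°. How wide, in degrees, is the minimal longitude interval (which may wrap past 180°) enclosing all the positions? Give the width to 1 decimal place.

76.8°

Sort the longitudes: -122.7°, +160.5°, +162.3°, +166.0°.
Eastward gaps between consecutive values (wrapping around): 283.2°, 1.8°, 3.7°, 71.3°.
Largest gap = 283.2° ⇒ minimal covering band is its complement: 360° − 283.2° = 76.8°.
Band runs from +160.5° eastward to -122.7°, crossing the antimeridian.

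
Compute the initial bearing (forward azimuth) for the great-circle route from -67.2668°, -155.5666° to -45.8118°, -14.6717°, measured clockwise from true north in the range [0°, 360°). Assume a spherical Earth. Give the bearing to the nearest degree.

Δλ = -14.6717 − -155.5666 = 140.8949°.
θ = atan2( sin Δλ · cos φ₂ , cos φ₁ · sin φ₂ − sin φ₁ · cos φ₂ · cos Δλ )
  = atan2(0.43964, -0.77596) = 150.465° → normalised to [0°, 360°): 150.465°.

150°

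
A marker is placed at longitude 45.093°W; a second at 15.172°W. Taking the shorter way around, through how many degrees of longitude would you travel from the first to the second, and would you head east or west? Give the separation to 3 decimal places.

Raw difference: -15.172 − -45.093 = 29.921°.
Normalise into (−180°, 180°]: 29.921° stays 29.921°.
Positive ⇒ the second point lies to the east; separation 29.921°.

29.921° east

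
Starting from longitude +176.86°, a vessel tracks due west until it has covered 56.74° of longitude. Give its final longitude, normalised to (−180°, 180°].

Start at +176.86°; shift −56.74° → +120.12°.
+120.12° already lies in (−180°, 180°].

+120.12°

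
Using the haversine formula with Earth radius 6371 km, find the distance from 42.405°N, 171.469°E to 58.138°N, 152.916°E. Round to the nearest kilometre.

Δλ = 152.916 − 171.469 = -18.553°.
Δφ = 58.138 − 42.405 = 15.733°.
a = sin²(Δφ/2) + cos φ₁ · cos φ₂ · sin²(Δλ/2) = 0.028861.
c = 2·atan2(√a, √(1−a)) = 0.34142 rad → d = 6371·c ≈ 2175.21 km.

2175 km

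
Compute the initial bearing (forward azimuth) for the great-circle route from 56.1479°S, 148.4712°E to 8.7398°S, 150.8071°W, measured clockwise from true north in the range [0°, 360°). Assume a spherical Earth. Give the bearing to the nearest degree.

70°

Δλ = -150.8071 − 148.4712 = -299.2783°; wrapped into (−180°, 180°]: 60.7217°.
θ = atan2( sin Δλ · cos φ₂ , cos φ₁ · sin φ₂ − sin φ₁ · cos φ₂ · cos Δλ )
  = atan2(0.86213, 0.31679) = 69.824° → normalised to [0°, 360°): 69.824°.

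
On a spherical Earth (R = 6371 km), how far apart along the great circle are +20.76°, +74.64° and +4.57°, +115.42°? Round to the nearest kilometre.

4756 km

Δλ = 115.42 − 74.64 = 40.78°.
Δφ = 4.57 − 20.76 = -16.19°.
a = sin²(Δφ/2) + cos φ₁ · cos φ₂ · sin²(Δλ/2) = 0.132975.
c = 2·atan2(√a, √(1−a)) = 0.74653 rad → d = 6371·c ≈ 4756.14 km.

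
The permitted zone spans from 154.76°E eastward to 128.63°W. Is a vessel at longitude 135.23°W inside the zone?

Yes

Band width going east from +154.76° to -128.63°: ((-128.63 − 154.76) mod 360) = 76.61°.
Offset of -135.23° east of the west edge: ((-135.23 − 154.76) mod 360) = 70.01°.
70.01° ≤ 76.61° ⇒ inside.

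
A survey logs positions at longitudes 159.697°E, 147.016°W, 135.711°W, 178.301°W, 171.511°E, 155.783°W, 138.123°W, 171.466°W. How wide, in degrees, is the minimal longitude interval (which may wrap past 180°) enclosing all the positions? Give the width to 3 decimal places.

64.592°

Sort the longitudes: -178.301°, -171.466°, -155.783°, -147.016°, -138.123°, -135.711°, +159.697°, +171.511°.
Eastward gaps between consecutive values (wrapping around): 6.835°, 15.683°, 8.767°, 8.893°, 2.412°, 295.408°, 11.814°, 10.188°.
Largest gap = 295.408° ⇒ minimal covering band is its complement: 360° − 295.408° = 64.592°.
Band runs from +159.697° eastward to -135.711°, crossing the antimeridian.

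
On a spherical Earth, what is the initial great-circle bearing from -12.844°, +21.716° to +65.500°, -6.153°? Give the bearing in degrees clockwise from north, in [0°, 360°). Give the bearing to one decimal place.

Δλ = -6.153 − 21.716 = -27.869°.
θ = atan2( sin Δλ · cos φ₂ , cos φ₁ · sin φ₂ − sin φ₁ · cos φ₂ · cos Δλ )
  = atan2(-0.19385, 0.96869) = -11.316° → normalised to [0°, 360°): 348.684°.

348.7°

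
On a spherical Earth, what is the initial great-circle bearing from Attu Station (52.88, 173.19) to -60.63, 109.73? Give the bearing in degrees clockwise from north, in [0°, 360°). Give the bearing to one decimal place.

212.1°

Δλ = 109.73 − 173.19 = -63.46°.
θ = atan2( sin Δλ · cos φ₂ , cos φ₁ · sin φ₂ − sin φ₁ · cos φ₂ · cos Δλ )
  = atan2(-0.43877, -0.70066) = -147.944° → normalised to [0°, 360°): 212.056°.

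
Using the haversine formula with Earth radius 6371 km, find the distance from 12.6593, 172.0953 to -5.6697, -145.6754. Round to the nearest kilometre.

5092 km

Δλ = -145.6754 − 172.0953 = -317.7707°; wrapped into (−180°, 180°]: 42.2293°.
Δφ = -5.6697 − 12.6593 = -18.3290°.
a = sin²(Δφ/2) + cos φ₁ · cos φ₂ · sin²(Δλ/2) = 0.151362.
c = 2·atan2(√a, √(1−a)) = 0.79921 rad → d = 6371·c ≈ 5091.75 km.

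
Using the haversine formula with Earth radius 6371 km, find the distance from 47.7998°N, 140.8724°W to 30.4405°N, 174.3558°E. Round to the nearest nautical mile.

Δλ = 174.3558 − -140.8724 = 315.2282°; wrapped into (−180°, 180°]: -44.7718°.
Δφ = 30.4405 − 47.7998 = -17.3593°.
a = sin²(Δφ/2) + cos φ₁ · cos φ₂ · sin²(Δλ/2) = 0.106771.
c = 2·atan2(√a, √(1−a)) = 0.66574 rad → d = 6371·c ≈ 4241.46 km ≈ 2290.21 nmi.

2290 nmi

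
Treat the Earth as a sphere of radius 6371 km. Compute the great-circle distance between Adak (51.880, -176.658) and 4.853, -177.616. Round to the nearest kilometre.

Δλ = -177.616 − -176.658 = -0.958°.
Δφ = 4.853 − 51.880 = -47.027°.
a = sin²(Δφ/2) + cos φ₁ · cos φ₂ · sin²(Δλ/2) = 0.159216.
c = 2·atan2(√a, √(1−a)) = 0.82089 rad → d = 6371·c ≈ 5229.91 km.

5230 km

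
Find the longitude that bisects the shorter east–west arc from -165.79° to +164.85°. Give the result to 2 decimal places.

+179.53°

Signed shortest Δλ from -165.79° to +164.85° is -29.36°.
Midpoint longitude = -165.79° + (-29.36°)/2 = -165.79° − 14.68° = -180.47°.
Normalise into (−180°, 180°]: +179.53°.
(The naïve average (-165.79 + +164.85)/2 = -0.47° is on the wrong side of the globe.)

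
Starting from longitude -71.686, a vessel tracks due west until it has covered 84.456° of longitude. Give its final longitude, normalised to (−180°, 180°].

Start at -71.686°; shift −84.456° → -156.142°.
-156.142° already lies in (−180°, 180°].

-156.142°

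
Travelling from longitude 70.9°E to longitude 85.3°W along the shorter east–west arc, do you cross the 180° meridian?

Signed shortest Δλ = ((-85.3 − 70.9 + 180) mod 360) − 180 = -156.2°.
Going west by 156.2° from +70.9° reaches -85.3° without touching 180°.

No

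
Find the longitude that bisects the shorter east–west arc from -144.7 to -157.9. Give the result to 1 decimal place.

-151.3°

Signed shortest Δλ from -144.7° to -157.9° is -13.2°.
Midpoint longitude = -144.7° + (-13.2°)/2 = -144.7° − 6.6° = -151.3°.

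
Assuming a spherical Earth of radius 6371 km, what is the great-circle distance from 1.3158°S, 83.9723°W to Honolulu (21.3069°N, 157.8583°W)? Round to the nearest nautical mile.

4534 nmi

Δλ = -157.8583 − -83.9723 = -73.8860°.
Δφ = 21.3069 − -1.3158 = 22.6227°.
a = sin²(Δφ/2) + cos φ₁ · cos φ₂ · sin²(Δλ/2) = 0.374917.
c = 2·atan2(√a, √(1−a)) = 1.31794 rad → d = 6371·c ≈ 8396.62 km ≈ 4533.81 nmi.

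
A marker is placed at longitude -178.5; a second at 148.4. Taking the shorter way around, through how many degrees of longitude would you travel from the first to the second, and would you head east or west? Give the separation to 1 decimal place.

33.1° west

Raw difference: 148.4 − -178.5 = 326.9°.
Normalise into (−180°, 180°]: 326.9° − 360° = -33.1°.
Negative ⇒ the second point lies to the west; separation 33.1°.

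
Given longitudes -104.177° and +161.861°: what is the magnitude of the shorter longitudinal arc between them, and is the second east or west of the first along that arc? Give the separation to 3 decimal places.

93.962° west

Raw difference: 161.861 − -104.177 = 266.038°.
Normalise into (−180°, 180°]: 266.038° − 360° = -93.962°.
Negative ⇒ the second point lies to the west; separation 93.962°.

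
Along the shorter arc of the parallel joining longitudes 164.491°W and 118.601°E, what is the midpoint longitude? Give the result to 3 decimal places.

157.055°E

Signed shortest Δλ from -164.491° to +118.601° is -76.908°.
Midpoint longitude = -164.491° + (-76.908°)/2 = -164.491° − 38.454° = -202.945°.
Normalise into (−180°, 180°]: +157.055°.
(The naïve average (-164.491 + +118.601)/2 = -22.945° is on the wrong side of the globe.)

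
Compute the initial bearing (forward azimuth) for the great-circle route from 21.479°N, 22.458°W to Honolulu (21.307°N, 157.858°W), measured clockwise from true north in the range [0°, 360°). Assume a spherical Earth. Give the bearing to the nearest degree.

Δλ = -157.858 − -22.458 = -135.400°.
θ = atan2( sin Δλ · cos φ₂ , cos φ₁ · sin φ₂ − sin φ₁ · cos φ₂ · cos Δλ )
  = atan2(-0.65416, 0.58102) = -48.388° → normalised to [0°, 360°): 311.612°.

312°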